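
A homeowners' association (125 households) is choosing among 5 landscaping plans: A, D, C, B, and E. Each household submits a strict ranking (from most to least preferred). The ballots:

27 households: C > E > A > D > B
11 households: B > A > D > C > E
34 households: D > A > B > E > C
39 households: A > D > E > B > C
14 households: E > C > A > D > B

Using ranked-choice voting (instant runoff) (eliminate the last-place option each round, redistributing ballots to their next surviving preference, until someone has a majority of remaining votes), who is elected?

Round 1: A 39, D 34, C 27, B 11, E 14. Eliminate B.
Round 2: A 50, D 34, C 27, E 14. Eliminate E.
Round 3: A 50, D 34, C 41. Eliminate D.
Round 4: A 84, C 41. A has a majority.

A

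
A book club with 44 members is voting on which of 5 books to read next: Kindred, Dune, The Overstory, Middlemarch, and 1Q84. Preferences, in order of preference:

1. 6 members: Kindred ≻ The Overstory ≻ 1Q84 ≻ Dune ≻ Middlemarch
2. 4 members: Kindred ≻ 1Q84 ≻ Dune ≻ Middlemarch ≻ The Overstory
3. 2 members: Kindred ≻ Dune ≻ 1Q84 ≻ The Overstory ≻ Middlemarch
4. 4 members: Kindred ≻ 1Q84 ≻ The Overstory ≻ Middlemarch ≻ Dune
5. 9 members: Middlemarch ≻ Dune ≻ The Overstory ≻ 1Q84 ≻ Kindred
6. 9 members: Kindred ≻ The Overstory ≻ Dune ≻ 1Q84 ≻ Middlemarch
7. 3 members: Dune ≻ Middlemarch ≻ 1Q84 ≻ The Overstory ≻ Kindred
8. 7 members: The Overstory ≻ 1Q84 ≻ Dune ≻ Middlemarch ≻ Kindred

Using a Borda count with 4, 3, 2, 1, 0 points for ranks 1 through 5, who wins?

Kindred: 6·4 + 4·4 + 2·4 + 4·4 + 9·0 + 9·4 + 3·0 + 7·0 = 100
Dune: 6·1 + 4·2 + 2·3 + 4·0 + 9·3 + 9·2 + 3·4 + 7·2 = 91
The Overstory: 6·3 + 4·0 + 2·1 + 4·2 + 9·2 + 9·3 + 3·1 + 7·4 = 104
Middlemarch: 6·0 + 4·1 + 2·0 + 4·1 + 9·4 + 9·0 + 3·3 + 7·1 = 60
1Q84: 6·2 + 4·3 + 2·2 + 4·3 + 9·1 + 9·1 + 3·2 + 7·3 = 85
The Overstory has the highest Borda score (104).

The Overstory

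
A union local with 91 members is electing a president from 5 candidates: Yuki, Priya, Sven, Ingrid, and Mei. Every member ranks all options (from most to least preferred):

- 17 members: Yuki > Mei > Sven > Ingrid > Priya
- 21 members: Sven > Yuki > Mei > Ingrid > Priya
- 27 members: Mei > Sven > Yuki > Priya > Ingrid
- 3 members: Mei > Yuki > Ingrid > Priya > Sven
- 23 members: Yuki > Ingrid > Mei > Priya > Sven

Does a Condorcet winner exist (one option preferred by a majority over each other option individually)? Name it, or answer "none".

Checking pairwise contests:
Sven beats Yuki 48–43.
Yuki beats Priya 91–0.
Mei beats Sven 70–21.
Yuki beats Ingrid 91–0.
Yuki beats Mei 61–30.
Every option loses at least one head-to-head, so there is no Condorcet winner.

none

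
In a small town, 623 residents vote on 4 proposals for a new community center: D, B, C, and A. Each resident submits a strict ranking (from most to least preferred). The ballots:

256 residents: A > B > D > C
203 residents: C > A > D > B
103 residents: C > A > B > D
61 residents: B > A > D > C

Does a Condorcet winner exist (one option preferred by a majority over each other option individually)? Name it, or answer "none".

A

A vs D: 623–0 for A.
A vs B: 562–61 for A.
A vs C: 317–306 for A.
A beats every other option head-to-head.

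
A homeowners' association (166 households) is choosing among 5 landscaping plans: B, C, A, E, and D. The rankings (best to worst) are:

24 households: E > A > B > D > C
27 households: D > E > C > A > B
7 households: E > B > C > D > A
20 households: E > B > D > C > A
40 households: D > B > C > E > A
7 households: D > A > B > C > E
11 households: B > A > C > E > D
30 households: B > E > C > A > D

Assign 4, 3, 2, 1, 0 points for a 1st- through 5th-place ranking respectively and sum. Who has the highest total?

B

B: 24·2 + 27·0 + 7·3 + 20·3 + 40·3 + 7·2 + 11·4 + 30·4 = 427
C: 24·0 + 27·2 + 7·2 + 20·1 + 40·2 + 7·1 + 11·2 + 30·2 = 257
A: 24·3 + 27·1 + 7·0 + 20·0 + 40·0 + 7·3 + 11·3 + 30·1 = 183
E: 24·4 + 27·3 + 7·4 + 20·4 + 40·1 + 7·0 + 11·1 + 30·3 = 426
D: 24·1 + 27·4 + 7·1 + 20·2 + 40·4 + 7·4 + 11·0 + 30·0 = 367
B has the highest Borda score (427).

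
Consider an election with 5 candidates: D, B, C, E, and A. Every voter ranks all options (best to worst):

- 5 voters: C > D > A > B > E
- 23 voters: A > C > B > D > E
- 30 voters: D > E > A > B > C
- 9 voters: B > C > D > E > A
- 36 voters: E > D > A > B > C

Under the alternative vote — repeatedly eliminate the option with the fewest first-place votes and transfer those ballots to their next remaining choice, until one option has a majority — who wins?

D

Round 1: D 30, B 9, C 5, E 36, A 23. Eliminate C.
Round 2: D 35, B 9, E 36, A 23. Eliminate B.
Round 3: D 44, E 36, A 23. Eliminate A.
Round 4: D 67, E 36. D has a majority.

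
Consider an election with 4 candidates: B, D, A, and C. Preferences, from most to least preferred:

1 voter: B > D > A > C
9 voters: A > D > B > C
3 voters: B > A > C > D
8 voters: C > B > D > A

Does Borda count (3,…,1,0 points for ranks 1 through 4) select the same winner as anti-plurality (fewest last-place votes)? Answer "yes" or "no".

yes

Borda — scores: B 37, D 28, A 34, C 27. Winner: B.
Anti-plurality — last-place votes: B 0, D 3, A 8, C 10. Winner: B.
The two methods agree.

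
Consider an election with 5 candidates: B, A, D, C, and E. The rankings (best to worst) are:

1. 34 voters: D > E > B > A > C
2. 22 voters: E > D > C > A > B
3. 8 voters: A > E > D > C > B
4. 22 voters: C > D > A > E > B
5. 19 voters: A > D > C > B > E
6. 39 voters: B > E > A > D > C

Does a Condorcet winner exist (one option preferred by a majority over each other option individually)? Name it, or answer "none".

D

D vs B: 105–39 for D.
D vs A: 78–66 for D.
D vs C: 122–22 for D.
D vs E: 75–69 for D.
D beats every other option head-to-head.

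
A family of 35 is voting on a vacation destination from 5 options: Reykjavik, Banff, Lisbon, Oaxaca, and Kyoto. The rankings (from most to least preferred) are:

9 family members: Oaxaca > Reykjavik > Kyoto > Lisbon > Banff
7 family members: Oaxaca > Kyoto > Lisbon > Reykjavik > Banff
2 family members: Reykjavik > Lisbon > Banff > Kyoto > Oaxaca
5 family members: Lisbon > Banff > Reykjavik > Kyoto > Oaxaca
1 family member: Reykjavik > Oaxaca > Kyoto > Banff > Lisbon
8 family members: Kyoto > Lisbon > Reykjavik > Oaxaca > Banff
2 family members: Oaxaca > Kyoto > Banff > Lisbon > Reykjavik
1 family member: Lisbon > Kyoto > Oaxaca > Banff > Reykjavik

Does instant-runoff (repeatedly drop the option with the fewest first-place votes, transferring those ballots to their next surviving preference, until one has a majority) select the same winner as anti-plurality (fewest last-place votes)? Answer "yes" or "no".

no

Instant-runoff — R1 Reykjavik 3, Banff 0, Lisbon 6, Oaxaca 18, Kyoto 8 (Oaxaca winner). Winner: Oaxaca.
Anti-plurality — last-place votes: Reykjavik 3, Banff 24, Lisbon 1, Oaxaca 7, Kyoto 0. Winner: Kyoto.
The two methods disagree.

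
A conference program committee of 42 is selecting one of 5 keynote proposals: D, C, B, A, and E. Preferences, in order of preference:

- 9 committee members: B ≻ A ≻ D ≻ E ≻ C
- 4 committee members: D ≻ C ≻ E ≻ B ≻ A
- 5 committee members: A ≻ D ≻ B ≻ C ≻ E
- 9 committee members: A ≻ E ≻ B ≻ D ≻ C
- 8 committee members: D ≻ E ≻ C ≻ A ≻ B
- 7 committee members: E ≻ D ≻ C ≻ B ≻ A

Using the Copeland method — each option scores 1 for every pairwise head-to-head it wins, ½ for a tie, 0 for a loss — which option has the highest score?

D: beats C, B, and E; loses to A → score 3.
C: loses to D, B, A, and E → score 0.
B: beats C; loses to D, A, and E → score 1.
A: beats D, C, B, and E → score 4.
E: beats C and B; loses to D and A → score 2.
A has the best pairwise record.

A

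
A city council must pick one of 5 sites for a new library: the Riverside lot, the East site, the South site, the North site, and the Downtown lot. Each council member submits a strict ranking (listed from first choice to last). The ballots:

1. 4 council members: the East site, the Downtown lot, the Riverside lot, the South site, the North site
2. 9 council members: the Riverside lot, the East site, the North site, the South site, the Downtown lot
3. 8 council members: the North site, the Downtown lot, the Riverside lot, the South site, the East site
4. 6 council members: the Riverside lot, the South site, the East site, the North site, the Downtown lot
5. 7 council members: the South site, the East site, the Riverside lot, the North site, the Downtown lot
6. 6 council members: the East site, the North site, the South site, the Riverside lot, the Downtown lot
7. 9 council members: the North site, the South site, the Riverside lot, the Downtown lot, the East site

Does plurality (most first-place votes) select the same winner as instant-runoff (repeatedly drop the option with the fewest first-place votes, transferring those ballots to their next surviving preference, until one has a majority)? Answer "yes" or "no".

Plurality — first-place votes: the Riverside lot 15, the East site 10, the South site 7, the North site 17, the Downtown lot 0. Winner: the North site.
Instant-runoff — R1 the Riverside lot 15, the East site 10, the South site 7, the North site 17, the Downtown lot 0 (the Downtown lot out); R2 the Riverside lot 15, the East site 10, the South site 7, the North site 17 (the South site out); R3 the Riverside lot 15, the East site 17, the North site 17 (the Riverside lot out); R4 the East site 32, the North site 17 (the East site winner). Winner: the East site.
The two methods disagree.

no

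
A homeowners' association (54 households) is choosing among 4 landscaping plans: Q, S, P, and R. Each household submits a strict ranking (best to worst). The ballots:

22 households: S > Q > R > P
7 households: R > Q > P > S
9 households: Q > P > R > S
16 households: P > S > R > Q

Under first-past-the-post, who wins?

First-place votes: Q 9, S 22, P 16, R 7.
S has the most first-place votes.

S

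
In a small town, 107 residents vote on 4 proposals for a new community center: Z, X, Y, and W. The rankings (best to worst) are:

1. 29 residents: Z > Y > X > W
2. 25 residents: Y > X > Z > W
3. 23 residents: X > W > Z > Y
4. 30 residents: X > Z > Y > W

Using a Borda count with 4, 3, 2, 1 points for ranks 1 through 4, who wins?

Z: 29·4 + 25·2 + 23·2 + 30·3 = 302
X: 29·2 + 25·3 + 23·4 + 30·4 = 345
Y: 29·3 + 25·4 + 23·1 + 30·2 = 270
W: 29·1 + 25·1 + 23·3 + 30·1 = 153
X has the highest Borda score (345).

X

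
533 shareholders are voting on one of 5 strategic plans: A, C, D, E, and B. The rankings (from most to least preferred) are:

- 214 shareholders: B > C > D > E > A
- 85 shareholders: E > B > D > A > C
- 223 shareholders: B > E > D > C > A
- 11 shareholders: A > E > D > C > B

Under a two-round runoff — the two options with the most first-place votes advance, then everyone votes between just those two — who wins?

Round 1 first-place votes: A 11, C 0, D 0, E 85, B 437.
B and E advance.
Runoff: B is preferred to E by 437 voters; E by 96.
B wins the runoff.

B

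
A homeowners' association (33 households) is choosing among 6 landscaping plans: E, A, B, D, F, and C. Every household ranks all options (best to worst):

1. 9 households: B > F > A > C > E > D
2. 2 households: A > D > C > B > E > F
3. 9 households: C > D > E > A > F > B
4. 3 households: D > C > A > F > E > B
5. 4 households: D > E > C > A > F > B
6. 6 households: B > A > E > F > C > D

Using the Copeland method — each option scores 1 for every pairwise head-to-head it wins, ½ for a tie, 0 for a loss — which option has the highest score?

A

E: beats F; loses to A, B, D, and C → score 1.
A: beats E, B, D, F, and C → score 5.
B: beats E and F; loses to A, D, and C → score 2.
D: beats E, B, and F; loses to A and C → score 3.
F: loses to E, A, B, D, and C → score 0.
C: beats E, B, D, and F; loses to A → score 4.
A has the best pairwise record.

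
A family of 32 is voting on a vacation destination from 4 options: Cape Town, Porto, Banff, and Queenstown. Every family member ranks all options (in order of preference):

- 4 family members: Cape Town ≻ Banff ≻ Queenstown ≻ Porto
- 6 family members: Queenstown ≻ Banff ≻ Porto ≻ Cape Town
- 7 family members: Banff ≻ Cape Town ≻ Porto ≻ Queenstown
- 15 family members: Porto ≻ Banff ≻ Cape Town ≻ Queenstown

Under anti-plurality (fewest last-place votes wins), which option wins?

Last-place votes: Cape Town 6, Porto 4, Banff 0, Queenstown 22.
Banff is ranked last by the fewest voters, so Banff wins.

Banff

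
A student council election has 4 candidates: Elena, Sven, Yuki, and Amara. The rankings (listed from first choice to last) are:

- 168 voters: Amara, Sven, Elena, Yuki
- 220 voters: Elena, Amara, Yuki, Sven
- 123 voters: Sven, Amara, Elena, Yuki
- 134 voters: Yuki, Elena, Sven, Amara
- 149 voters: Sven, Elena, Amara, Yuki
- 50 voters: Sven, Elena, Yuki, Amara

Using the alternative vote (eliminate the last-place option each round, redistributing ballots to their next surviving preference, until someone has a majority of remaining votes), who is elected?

Round 1: Elena 220, Sven 322, Yuki 134, Amara 168. Eliminate Yuki.
Round 2: Elena 354, Sven 322, Amara 168. Eliminate Amara.
Round 3: Elena 354, Sven 490. Sven has a majority.

Sven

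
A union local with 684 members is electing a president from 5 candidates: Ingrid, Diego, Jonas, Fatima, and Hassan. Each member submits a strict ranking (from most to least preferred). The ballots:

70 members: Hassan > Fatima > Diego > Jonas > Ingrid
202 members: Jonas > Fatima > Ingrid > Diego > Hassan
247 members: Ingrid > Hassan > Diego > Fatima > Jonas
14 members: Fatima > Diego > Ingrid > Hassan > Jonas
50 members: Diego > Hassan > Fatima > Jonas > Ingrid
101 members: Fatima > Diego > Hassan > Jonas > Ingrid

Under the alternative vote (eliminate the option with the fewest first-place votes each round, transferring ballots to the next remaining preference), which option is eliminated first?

Diego

Round 1: Ingrid 247, Diego 50, Jonas 202, Fatima 115, Hassan 70. Eliminate Diego.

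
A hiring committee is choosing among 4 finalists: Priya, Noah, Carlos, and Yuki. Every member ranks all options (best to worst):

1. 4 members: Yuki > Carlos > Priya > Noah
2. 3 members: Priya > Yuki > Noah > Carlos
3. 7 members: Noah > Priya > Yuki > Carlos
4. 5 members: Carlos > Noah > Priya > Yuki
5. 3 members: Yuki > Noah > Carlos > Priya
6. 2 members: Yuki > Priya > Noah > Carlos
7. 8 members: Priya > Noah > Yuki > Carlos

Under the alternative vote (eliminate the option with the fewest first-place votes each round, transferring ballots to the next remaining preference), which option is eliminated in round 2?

Round 1: Priya 11, Noah 7, Carlos 5, Yuki 9. Eliminate Carlos.
Round 2: Priya 11, Noah 12, Yuki 9. Eliminate Yuki.

Yuki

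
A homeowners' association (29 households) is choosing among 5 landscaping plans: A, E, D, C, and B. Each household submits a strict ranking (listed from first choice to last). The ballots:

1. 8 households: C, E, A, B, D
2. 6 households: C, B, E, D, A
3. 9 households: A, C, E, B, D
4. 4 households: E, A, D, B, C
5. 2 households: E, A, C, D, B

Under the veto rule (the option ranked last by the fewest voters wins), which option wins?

Last-place votes: A 6, E 0, D 17, C 4, B 2.
E is ranked last by the fewest voters, so E wins.

E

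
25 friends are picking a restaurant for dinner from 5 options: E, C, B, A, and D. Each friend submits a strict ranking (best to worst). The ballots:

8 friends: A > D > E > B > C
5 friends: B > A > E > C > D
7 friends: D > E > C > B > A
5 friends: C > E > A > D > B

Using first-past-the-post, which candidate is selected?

First-place votes: E 0, C 5, B 5, A 8, D 7.
A has the most first-place votes.

A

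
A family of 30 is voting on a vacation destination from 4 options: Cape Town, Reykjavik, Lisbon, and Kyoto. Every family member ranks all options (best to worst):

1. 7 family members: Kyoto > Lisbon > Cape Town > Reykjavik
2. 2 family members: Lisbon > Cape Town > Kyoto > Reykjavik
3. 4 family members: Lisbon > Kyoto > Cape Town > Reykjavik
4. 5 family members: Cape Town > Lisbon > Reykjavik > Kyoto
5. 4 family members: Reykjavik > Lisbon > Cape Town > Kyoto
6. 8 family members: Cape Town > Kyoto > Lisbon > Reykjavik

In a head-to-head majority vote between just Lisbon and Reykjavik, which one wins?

Voters preferring Lisbon to Reykjavik: 26; preferring Reykjavik to Lisbon: 4.
Lisbon wins the head-to-head.

Lisbon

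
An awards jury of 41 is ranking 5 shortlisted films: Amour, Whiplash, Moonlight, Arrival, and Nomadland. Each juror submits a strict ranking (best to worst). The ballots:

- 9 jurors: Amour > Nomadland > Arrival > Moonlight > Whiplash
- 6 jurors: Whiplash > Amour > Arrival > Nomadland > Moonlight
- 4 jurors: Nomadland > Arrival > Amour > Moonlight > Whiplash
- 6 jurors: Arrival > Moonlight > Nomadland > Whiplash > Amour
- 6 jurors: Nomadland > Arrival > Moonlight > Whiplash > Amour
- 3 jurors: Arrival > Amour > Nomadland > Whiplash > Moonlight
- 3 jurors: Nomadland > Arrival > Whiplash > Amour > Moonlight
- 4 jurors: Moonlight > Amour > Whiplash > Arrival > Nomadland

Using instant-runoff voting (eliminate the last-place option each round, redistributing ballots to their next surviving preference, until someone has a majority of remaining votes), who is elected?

Round 1: Amour 9, Whiplash 6, Moonlight 4, Arrival 9, Nomadland 13. Eliminate Moonlight.
Round 2: Amour 13, Whiplash 6, Arrival 9, Nomadland 13. Eliminate Whiplash.
Round 3: Amour 19, Arrival 9, Nomadland 13. Eliminate Arrival.
Round 4: Amour 22, Nomadland 19. Amour has a majority.

Amour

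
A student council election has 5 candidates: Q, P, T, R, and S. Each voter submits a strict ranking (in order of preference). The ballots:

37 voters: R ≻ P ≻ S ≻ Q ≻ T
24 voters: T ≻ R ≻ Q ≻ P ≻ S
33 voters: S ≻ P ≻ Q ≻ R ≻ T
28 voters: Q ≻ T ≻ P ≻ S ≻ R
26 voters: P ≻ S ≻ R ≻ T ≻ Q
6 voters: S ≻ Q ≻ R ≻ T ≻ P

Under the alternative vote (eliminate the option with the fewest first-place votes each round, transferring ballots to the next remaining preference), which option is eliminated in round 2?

P

Round 1: Q 28, P 26, T 24, R 37, S 39. Eliminate T.
Round 2: Q 28, P 26, R 61, S 39. Eliminate P.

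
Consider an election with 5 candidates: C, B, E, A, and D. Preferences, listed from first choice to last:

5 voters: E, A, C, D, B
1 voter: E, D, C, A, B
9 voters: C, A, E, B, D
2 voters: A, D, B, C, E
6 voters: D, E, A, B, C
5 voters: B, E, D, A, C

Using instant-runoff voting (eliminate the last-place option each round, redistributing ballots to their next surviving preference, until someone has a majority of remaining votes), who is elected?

Round 1: C 9, B 5, E 6, A 2, D 6. Eliminate A.
Round 2: C 9, B 5, E 6, D 8. Eliminate B.
Round 3: C 9, E 11, D 8. Eliminate D.
Round 4: C 11, E 17. E has a majority.

E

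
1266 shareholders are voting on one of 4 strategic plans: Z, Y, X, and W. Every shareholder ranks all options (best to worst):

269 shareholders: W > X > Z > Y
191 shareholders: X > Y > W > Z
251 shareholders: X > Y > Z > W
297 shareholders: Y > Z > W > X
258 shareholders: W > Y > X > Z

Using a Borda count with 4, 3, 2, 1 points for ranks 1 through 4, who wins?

Z: 269·2 + 191·1 + 251·2 + 297·3 + 258·1 = 2380
Y: 269·1 + 191·3 + 251·3 + 297·4 + 258·3 = 3557
X: 269·3 + 191·4 + 251·4 + 297·1 + 258·2 = 3388
W: 269·4 + 191·2 + 251·1 + 297·2 + 258·4 = 3335
Y has the highest Borda score (3557).

Y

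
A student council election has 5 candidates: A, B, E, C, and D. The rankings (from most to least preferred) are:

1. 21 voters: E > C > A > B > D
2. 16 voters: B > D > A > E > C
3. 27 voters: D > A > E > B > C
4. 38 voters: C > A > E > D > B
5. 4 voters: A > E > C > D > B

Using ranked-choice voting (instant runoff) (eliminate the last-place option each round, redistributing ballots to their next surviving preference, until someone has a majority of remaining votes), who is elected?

C

Round 1: A 4, B 16, E 21, C 38, D 27. Eliminate A.
Round 2: B 16, E 25, C 38, D 27. Eliminate B.
Round 3: E 25, C 38, D 43. Eliminate E.
Round 4: C 63, D 43. C has a majority.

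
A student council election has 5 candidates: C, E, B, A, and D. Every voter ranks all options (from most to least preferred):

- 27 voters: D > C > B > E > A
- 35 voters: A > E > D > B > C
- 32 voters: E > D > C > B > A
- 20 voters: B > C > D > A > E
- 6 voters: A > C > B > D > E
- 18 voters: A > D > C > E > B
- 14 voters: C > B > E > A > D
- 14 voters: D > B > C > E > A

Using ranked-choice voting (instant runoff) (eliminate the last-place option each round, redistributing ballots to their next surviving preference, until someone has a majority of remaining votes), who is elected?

Round 1: C 14, E 32, B 20, A 59, D 41. Eliminate C.
Round 2: E 32, B 34, A 59, D 41. Eliminate E.
Round 3: B 34, A 59, D 73. Eliminate B.
Round 4: A 73, D 93. D has a majority.

D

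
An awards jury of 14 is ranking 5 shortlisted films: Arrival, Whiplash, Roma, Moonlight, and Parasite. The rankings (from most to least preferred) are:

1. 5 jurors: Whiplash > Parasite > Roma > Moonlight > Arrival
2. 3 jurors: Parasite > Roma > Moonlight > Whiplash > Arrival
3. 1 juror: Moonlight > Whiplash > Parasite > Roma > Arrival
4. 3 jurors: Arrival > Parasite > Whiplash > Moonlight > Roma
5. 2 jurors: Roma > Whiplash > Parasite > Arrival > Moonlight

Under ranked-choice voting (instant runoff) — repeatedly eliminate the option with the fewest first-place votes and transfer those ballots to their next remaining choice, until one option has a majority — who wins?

Round 1: Arrival 3, Whiplash 5, Roma 2, Moonlight 1, Parasite 3. Eliminate Moonlight.
Round 2: Arrival 3, Whiplash 6, Roma 2, Parasite 3. Eliminate Roma.
Round 3: Arrival 3, Whiplash 8, Parasite 3. Whiplash has a majority.

Whiplash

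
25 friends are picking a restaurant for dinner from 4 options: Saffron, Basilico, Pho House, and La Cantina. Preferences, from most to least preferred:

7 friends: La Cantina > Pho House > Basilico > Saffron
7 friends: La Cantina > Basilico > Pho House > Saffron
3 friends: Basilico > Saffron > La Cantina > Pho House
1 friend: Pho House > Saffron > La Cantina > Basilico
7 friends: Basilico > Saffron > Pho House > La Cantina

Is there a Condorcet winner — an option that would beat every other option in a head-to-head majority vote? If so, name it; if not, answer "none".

La Cantina

La Cantina vs Saffron: 14–11 for La Cantina.
La Cantina vs Basilico: 15–10 for La Cantina.
La Cantina vs Pho House: 17–8 for La Cantina.
La Cantina beats every other option head-to-head.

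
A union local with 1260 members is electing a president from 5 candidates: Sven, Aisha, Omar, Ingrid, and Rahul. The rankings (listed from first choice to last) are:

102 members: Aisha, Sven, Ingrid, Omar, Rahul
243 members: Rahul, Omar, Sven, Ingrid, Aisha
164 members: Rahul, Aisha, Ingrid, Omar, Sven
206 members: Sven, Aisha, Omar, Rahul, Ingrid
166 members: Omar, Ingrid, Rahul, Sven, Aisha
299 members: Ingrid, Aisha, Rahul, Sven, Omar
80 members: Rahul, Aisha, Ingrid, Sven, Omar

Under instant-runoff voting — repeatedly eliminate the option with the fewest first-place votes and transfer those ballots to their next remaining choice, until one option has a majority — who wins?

Round 1: Sven 206, Aisha 102, Omar 166, Ingrid 299, Rahul 487. Eliminate Aisha.
Round 2: Sven 308, Omar 166, Ingrid 299, Rahul 487. Eliminate Omar.
Round 3: Sven 308, Ingrid 465, Rahul 487. Eliminate Sven.
Round 4: Ingrid 567, Rahul 693. Rahul has a majority.

Rahul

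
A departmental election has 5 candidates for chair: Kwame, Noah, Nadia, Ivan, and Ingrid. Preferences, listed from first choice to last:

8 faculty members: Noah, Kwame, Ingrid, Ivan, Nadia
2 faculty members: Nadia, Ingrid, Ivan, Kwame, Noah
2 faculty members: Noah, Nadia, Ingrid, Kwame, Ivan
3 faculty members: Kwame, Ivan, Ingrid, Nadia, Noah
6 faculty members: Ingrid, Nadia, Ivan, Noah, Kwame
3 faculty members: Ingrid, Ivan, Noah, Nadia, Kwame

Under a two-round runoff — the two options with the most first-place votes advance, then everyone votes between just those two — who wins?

Round 1 first-place votes: Kwame 3, Noah 10, Nadia 2, Ivan 0, Ingrid 9.
Noah and Ingrid advance.
Runoff: Noah is preferred to Ingrid by 10 voters; Ingrid by 14.
Ingrid wins the runoff.

Ingrid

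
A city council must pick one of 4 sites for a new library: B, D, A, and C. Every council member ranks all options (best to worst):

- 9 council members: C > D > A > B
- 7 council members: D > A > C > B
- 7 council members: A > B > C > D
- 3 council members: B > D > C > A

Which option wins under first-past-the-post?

C

First-place votes: B 3, D 7, A 7, C 9.
C has the most first-place votes.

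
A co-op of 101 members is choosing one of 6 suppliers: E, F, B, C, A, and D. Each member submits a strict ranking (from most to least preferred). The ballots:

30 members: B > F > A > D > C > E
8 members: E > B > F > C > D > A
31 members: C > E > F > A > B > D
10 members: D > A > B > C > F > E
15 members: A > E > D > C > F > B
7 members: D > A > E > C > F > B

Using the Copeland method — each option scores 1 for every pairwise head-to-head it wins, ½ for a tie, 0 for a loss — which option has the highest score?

E: beats F, B, and D; loses to C and A → score 3.
F: beats B, A, and D; loses to E and C → score 3.
B: beats D; loses to E, F, C, and A → score 1.
C: beats E, F, and B; loses to A and D → score 3.
A: beats E, B, C, and D; loses to F → score 4.
D: beats C; loses to E, F, B, and A → score 1.
A has the best pairwise record.

A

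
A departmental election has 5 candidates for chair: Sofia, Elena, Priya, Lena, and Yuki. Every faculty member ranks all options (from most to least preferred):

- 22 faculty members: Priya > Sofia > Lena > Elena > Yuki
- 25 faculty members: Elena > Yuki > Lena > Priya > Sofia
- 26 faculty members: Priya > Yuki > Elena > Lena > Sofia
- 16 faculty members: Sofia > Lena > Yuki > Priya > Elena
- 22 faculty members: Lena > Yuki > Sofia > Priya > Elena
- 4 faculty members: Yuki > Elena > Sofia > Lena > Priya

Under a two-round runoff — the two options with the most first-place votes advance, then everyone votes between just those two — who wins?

Round 1 first-place votes: Sofia 16, Elena 25, Priya 48, Lena 22, Yuki 4.
Priya and Elena advance.
Runoff: Priya is preferred to Elena by 86 voters; Elena by 29.
Priya wins the runoff.

Priya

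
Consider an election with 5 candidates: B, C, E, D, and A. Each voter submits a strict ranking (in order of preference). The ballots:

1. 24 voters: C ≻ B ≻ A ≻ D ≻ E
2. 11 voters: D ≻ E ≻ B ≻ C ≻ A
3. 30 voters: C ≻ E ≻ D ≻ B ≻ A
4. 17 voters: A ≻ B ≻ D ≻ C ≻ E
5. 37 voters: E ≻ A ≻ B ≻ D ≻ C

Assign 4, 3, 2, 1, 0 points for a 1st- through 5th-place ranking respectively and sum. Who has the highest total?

B: 24·3 + 11·2 + 30·1 + 17·3 + 37·2 = 249
C: 24·4 + 11·1 + 30·4 + 17·1 + 37·0 = 244
E: 24·0 + 11·3 + 30·3 + 17·0 + 37·4 = 271
D: 24·1 + 11·4 + 30·2 + 17·2 + 37·1 = 199
A: 24·2 + 11·0 + 30·0 + 17·4 + 37·3 = 227
E has the highest Borda score (271).

E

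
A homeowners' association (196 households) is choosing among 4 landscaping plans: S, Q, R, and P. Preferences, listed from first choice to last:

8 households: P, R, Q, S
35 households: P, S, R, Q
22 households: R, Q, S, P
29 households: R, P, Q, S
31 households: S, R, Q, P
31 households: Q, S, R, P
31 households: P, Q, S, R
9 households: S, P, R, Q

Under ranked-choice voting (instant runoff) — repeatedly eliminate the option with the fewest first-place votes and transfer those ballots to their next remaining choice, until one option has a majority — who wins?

P

Round 1: S 40, Q 31, R 51, P 74. Eliminate Q.
Round 2: S 71, R 51, P 74. Eliminate R.
Round 3: S 93, P 103. P has a majority.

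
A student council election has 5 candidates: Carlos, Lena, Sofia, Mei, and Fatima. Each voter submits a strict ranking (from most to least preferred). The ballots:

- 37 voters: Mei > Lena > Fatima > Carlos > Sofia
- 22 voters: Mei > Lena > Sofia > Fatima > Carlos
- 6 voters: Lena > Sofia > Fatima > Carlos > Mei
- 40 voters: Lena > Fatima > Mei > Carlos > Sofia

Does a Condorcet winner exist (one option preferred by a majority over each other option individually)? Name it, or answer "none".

Mei vs Carlos: 99–6 for Mei.
Mei vs Lena: 59–46 for Mei.
Mei vs Sofia: 99–6 for Mei.
Mei vs Fatima: 59–46 for Mei.
Mei beats every other option head-to-head.

Mei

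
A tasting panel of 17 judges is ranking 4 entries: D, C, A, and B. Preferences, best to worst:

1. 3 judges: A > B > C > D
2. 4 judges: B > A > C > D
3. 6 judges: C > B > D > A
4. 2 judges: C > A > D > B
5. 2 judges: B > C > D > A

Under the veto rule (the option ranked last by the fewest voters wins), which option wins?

Last-place votes: D 7, C 0, A 8, B 2.
C is ranked last by the fewest voters, so C wins.

C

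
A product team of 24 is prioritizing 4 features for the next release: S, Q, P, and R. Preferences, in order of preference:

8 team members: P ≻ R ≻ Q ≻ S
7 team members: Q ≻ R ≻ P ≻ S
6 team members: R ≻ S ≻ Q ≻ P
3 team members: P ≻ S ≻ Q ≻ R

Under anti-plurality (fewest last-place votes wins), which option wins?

Last-place votes: S 15, Q 0, P 6, R 3.
Q is ranked last by the fewest voters, so Q wins.

Q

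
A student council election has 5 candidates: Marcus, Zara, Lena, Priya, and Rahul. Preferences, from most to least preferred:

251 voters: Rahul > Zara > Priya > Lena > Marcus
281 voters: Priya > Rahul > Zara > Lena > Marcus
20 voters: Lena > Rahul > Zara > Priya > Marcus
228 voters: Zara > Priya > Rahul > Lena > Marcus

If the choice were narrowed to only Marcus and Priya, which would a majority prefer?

Voters preferring Marcus to Priya: 0; preferring Priya to Marcus: 780.
Priya wins the head-to-head.

Priya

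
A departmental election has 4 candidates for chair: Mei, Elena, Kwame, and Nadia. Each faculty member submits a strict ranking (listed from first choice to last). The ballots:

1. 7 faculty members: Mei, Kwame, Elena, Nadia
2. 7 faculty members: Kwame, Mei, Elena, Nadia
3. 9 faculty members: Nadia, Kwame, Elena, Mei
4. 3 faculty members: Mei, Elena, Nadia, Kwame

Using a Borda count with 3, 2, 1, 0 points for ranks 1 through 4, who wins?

Mei: 7·3 + 7·2 + 9·0 + 3·3 = 44
Elena: 7·1 + 7·1 + 9·1 + 3·2 = 29
Kwame: 7·2 + 7·3 + 9·2 + 3·0 = 53
Nadia: 7·0 + 7·0 + 9·3 + 3·1 = 30
Kwame has the highest Borda score (53).

Kwame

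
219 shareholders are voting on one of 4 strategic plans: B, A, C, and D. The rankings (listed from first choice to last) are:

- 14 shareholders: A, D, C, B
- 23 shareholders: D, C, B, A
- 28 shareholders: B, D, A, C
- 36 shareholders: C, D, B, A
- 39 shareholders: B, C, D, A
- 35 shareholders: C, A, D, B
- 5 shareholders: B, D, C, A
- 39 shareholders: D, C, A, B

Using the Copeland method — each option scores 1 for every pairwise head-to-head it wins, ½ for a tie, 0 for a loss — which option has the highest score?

C

B: beats A; loses to C and D → score 1.
A: loses to B, C, and D → score 0.
C: beats B, A, and D → score 3.
D: beats B and A; loses to C → score 2.
C has the best pairwise record.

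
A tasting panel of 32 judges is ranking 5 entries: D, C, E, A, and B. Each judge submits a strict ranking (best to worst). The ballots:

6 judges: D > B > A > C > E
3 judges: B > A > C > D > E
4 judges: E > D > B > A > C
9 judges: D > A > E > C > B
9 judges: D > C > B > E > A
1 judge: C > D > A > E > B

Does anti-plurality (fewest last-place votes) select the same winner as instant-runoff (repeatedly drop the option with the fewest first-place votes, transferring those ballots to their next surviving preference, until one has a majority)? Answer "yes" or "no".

Anti-plurality — last-place votes: D 0, C 4, E 9, A 9, B 10. Winner: D.
Instant-runoff — R1 D 24, C 1, E 4, A 0, B 3 (D winner). Winner: D.
The two methods agree.

yes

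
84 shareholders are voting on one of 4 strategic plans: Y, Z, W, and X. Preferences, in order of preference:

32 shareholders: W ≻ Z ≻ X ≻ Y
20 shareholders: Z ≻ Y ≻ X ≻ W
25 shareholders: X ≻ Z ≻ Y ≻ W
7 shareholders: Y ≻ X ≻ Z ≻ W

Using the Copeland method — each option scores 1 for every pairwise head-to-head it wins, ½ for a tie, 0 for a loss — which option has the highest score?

Z

Y: beats W; loses to Z and X → score 1.
Z: beats Y, W, and X → score 3.
W: loses to Y, Z, and X → score 0.
X: beats Y and W; loses to Z → score 2.
Z has the best pairwise record.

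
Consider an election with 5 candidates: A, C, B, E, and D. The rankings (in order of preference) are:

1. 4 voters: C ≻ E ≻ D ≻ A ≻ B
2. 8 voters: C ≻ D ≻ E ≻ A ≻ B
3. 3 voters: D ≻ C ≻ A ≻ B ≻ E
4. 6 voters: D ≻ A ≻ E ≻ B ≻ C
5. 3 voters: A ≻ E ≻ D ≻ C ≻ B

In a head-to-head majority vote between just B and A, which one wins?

A

Voters preferring B to A: 0; preferring A to B: 24.
A wins the head-to-head.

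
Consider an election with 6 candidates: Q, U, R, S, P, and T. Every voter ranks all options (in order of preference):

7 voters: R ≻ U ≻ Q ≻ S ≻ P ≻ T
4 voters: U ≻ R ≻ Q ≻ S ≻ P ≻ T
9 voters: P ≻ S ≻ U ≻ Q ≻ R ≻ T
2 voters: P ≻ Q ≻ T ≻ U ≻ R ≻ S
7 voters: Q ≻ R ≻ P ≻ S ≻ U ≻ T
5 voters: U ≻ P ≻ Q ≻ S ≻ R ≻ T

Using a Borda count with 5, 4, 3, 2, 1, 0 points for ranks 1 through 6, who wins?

U

Q: 7·3 + 4·3 + 9·2 + 2·4 + 7·5 + 5·3 = 109
U: 7·4 + 4·5 + 9·3 + 2·2 + 7·1 + 5·5 = 111
R: 7·5 + 4·4 + 9·1 + 2·1 + 7·4 + 5·1 = 95
S: 7·2 + 4·2 + 9·4 + 2·0 + 7·2 + 5·2 = 82
P: 7·1 + 4·1 + 9·5 + 2·5 + 7·3 + 5·4 = 107
T: 7·0 + 4·0 + 9·0 + 2·3 + 7·0 + 5·0 = 6
U has the highest Borda score (111).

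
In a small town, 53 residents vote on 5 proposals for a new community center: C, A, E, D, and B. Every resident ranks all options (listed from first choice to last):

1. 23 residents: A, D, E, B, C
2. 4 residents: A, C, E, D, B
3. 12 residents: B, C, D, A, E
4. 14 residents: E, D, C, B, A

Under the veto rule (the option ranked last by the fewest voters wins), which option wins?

D

Last-place votes: C 23, A 14, E 12, D 0, B 4.
D is ranked last by the fewest voters, so D wins.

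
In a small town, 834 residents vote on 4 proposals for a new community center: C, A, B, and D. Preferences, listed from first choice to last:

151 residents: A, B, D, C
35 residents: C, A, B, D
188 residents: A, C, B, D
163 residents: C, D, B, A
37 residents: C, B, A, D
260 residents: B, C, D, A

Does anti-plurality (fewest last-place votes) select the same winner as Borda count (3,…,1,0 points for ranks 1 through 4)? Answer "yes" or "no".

no

Anti-plurality — last-place votes: C 151, A 423, B 0, D 260. Winner: B.
Borda — scores: C 1601, A 1124, B 1542, D 737. Winner: C.
The two methods disagree.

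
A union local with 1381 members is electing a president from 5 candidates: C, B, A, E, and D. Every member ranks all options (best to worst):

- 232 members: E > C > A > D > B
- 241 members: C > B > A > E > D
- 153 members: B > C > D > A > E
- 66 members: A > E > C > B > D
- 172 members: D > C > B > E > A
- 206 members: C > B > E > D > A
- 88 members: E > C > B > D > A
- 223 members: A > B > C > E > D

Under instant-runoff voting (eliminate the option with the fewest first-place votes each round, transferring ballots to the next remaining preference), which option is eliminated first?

B

Round 1: C 447, B 153, A 289, E 320, D 172. Eliminate B.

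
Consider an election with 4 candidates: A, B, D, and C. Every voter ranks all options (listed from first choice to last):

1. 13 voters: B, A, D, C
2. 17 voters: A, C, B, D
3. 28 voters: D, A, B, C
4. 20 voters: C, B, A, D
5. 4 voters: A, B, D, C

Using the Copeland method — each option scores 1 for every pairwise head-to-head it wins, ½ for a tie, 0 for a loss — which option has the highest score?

A

A: beats B, D, and C → score 3.
B: beats D and C; loses to A → score 2.
D: beats C; loses to A and B → score 1.
C: loses to A, B, and D → score 0.
A has the best pairwise record.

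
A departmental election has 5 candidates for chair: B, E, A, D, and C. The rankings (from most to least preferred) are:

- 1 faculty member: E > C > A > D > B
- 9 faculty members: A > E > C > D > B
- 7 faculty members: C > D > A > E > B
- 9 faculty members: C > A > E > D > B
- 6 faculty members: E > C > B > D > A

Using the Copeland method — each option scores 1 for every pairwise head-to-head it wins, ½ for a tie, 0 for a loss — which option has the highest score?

B: loses to E, A, D, and C → score 0.
E: beats B and D; ties C; loses to A → score 2.5.
A: beats B, E, and D; loses to C → score 3.
D: beats B; loses to E, A, and C → score 1.
C: beats B, A, and D; ties E → score 3.5.
C has the best pairwise record.

C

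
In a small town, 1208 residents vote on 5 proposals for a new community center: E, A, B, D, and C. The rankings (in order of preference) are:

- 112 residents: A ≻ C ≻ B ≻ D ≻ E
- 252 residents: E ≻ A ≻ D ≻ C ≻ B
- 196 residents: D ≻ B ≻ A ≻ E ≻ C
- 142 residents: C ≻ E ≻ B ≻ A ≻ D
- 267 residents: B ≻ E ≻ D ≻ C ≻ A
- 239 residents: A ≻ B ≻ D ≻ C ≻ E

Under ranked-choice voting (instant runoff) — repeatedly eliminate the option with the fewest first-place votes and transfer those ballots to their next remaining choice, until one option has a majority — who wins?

Round 1: E 252, A 351, B 267, D 196, C 142. Eliminate C.
Round 2: E 394, A 351, B 267, D 196. Eliminate D.
Round 3: E 394, A 351, B 463. Eliminate A.
Round 4: E 394, B 814. B has a majority.

B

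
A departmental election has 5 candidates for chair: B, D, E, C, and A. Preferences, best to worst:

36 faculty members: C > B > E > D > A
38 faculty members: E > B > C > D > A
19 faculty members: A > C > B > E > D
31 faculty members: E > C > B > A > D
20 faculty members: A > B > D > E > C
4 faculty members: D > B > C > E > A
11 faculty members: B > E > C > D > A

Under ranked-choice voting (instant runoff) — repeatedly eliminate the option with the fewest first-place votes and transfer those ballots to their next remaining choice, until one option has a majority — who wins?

E

Round 1: B 11, D 4, E 69, C 36, A 39. Eliminate D.
Round 2: B 15, E 69, C 36, A 39. Eliminate B.
Round 3: E 80, C 40, A 39. E has a majority.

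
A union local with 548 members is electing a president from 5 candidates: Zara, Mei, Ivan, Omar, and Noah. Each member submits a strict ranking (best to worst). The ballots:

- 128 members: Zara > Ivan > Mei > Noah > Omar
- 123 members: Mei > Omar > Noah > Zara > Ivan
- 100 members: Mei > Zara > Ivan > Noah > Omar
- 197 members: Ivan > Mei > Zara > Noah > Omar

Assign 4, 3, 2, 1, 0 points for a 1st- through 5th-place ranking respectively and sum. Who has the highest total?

Zara: 128·4 + 123·1 + 100·3 + 197·2 = 1329
Mei: 128·2 + 123·4 + 100·4 + 197·3 = 1739
Ivan: 128·3 + 123·0 + 100·2 + 197·4 = 1372
Omar: 128·0 + 123·3 + 100·0 + 197·0 = 369
Noah: 128·1 + 123·2 + 100·1 + 197·1 = 671
Mei has the highest Borda score (1739).

Mei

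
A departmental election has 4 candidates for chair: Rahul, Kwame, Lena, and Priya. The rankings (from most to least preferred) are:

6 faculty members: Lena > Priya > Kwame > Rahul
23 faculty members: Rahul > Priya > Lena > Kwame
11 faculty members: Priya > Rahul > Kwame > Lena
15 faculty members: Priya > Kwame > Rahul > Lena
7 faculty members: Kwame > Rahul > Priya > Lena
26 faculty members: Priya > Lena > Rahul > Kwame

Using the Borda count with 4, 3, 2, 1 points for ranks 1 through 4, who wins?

Rahul: 6·1 + 23·4 + 11·3 + 15·2 + 7·3 + 26·2 = 234
Kwame: 6·2 + 23·1 + 11·2 + 15·3 + 7·4 + 26·1 = 156
Lena: 6·4 + 23·2 + 11·1 + 15·1 + 7·1 + 26·3 = 181
Priya: 6·3 + 23·3 + 11·4 + 15·4 + 7·2 + 26·4 = 309
Priya has the highest Borda score (309).

Priya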